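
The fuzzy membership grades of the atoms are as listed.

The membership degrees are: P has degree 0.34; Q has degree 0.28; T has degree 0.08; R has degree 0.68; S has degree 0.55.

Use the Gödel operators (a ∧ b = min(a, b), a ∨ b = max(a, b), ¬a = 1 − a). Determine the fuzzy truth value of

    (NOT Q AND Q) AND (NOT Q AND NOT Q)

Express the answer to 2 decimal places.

NOT Q = 1 − 0.28 = 0.72
NOT Q AND Q = min(a, b) on (0.72, 0.28) = 0.28
NOT Q = 1 − 0.28 = 0.72
NOT Q = 1 − 0.28 = 0.72
NOT Q AND NOT Q = min(a, b) on (0.72, 0.72) = 0.72
(NOT Q AND Q) AND (NOT Q AND NOT Q) = min(a, b) on (0.28, 0.72) = 0.28

0.28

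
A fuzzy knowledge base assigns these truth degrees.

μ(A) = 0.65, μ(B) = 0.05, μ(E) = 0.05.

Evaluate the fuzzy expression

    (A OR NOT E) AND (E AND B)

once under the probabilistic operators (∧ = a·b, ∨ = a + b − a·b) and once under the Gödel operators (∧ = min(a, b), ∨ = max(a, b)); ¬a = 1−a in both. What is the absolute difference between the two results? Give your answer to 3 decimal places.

Under probabilistic:
  NOT E = 1 − 0.0500 = 0.9500
  A OR NOT E = a + b − a·b on (0.6500, 0.9500) = 0.9825
  E AND B = a·b on (0.0500, 0.0500) = 0.0025
  (A OR NOT E) AND (E AND B) = a·b on (0.9825, 0.0025) = 0.0025
  → value = 0.0025
Under Gödel:
  NOT E = 1 − 0.05 = 0.95
  A OR NOT E = max(a, b) on (0.65, 0.95) = 0.95
  E AND B = min(a, b) on (0.05, 0.05) = 0.05
  (A OR NOT E) AND (E AND B) = min(a, b) on (0.95, 0.05) = 0.05
  → value = 0.0500
|0.0025 − 0.0500| = 0.048

0.048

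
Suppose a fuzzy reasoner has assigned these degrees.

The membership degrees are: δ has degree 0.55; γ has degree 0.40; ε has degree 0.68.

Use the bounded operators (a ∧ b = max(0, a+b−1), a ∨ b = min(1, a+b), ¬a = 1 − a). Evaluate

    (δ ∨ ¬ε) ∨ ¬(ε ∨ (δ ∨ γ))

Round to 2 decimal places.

¬ε = 1 − 0.68 = 0.32
δ ∨ ¬ε = min(1, a+b) on (0.55, 0.32) = 0.87
δ ∨ γ = min(1, a+b) on (0.55, 0.40) = 0.95
ε ∨ (δ ∨ γ) = min(1, a+b) on (0.68, 0.95) = 1.00
¬(ε ∨ (δ ∨ γ)) = 1 − 1.00 = 0.00
(δ ∨ ¬ε) ∨ ¬(ε ∨ (δ ∨ γ)) = min(1, a+b) on (0.87, 0.00) = 0.87

0.87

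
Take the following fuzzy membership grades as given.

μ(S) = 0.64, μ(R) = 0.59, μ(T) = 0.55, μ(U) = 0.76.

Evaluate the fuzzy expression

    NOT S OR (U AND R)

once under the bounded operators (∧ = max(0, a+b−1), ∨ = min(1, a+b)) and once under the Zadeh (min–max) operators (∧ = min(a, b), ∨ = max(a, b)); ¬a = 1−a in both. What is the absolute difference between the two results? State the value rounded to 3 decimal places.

Under bounded:
  NOT S = 1 − 0.64 = 0.36
  U AND R = max(0, a+b−1) on (0.76, 0.59) = 0.35
  NOT S OR (U AND R) = min(1, a+b) on (0.36, 0.35) = 0.71
  → value = 0.7100
Under Zadeh (min–max):
  NOT S = 1 − 0.64 = 0.36
  U AND R = min(a, b) on (0.76, 0.59) = 0.59
  NOT S OR (U AND R) = max(a, b) on (0.36, 0.59) = 0.59
  → value = 0.5900
|0.7100 − 0.5900| = 0.120

0.120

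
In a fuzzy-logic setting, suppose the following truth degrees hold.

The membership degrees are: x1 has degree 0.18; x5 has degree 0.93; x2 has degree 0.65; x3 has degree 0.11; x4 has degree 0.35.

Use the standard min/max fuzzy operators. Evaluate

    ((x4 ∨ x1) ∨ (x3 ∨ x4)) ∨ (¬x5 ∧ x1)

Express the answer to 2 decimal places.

x4 ∨ x1 = max(a, b) on (0.35, 0.18) = 0.35
x3 ∨ x4 = max(a, b) on (0.11, 0.35) = 0.35
(x4 ∨ x1) ∨ (x3 ∨ x4) = max(a, b) on (0.35, 0.35) = 0.35
¬x5 = 1 − 0.93 = 0.07
¬x5 ∧ x1 = min(a, b) on (0.07, 0.18) = 0.07
((x4 ∨ x1) ∨ (x3 ∨ x4)) ∨ (¬x5 ∧ x1) = max(a, b) on (0.35, 0.07) = 0.35

0.35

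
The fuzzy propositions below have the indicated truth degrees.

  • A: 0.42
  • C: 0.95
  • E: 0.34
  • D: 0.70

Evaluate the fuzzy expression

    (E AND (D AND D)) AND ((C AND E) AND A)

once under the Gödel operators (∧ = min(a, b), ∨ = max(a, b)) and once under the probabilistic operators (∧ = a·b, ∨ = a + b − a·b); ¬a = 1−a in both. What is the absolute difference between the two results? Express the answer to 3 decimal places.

Under Gödel:
  D AND D = min(a, b) on (0.70, 0.70) = 0.70
  E AND (D AND D) = min(a, b) on (0.34, 0.70) = 0.34
  C AND E = min(a, b) on (0.95, 0.34) = 0.34
  (C AND E) AND A = min(a, b) on (0.34, 0.42) = 0.34
  (E AND (D AND D)) AND ((C AND E) AND A) = min(a, b) on (0.34, 0.34) = 0.34
  → value = 0.3400
Under probabilistic:
  D AND D = a·b on (0.7000, 0.7000) = 0.4900
  E AND (D AND D) = a·b on (0.3400, 0.4900) = 0.1666
  C AND E = a·b on (0.9500, 0.3400) = 0.3230
  (C AND E) AND A = a·b on (0.3230, 0.4200) = 0.1357
  (E AND (D AND D)) AND ((C AND E) AND A) = a·b on (0.1666, 0.1357) = 0.0226
  → value = 0.0226
|0.3400 − 0.0226| = 0.317

0.317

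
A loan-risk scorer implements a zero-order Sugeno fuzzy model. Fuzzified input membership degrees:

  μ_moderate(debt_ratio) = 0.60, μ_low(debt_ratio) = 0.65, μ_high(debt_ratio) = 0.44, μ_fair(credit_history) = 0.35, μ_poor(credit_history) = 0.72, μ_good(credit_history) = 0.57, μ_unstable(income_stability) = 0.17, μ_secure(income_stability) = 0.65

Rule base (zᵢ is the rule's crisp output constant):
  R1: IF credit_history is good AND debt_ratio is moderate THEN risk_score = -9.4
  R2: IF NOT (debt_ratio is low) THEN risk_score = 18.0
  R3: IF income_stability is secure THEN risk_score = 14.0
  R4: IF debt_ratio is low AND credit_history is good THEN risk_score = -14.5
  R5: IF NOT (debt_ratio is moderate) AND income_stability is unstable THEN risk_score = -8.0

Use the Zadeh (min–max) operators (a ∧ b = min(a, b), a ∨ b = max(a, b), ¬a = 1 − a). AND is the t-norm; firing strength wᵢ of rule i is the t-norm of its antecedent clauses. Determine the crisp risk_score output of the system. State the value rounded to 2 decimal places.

R1 (z=-9.4): good=0.57, moderate=0.60; AND[min(a, b)] → w = 0.57
R2 (z=18.0): ¬low=1−0.65=0.35 → w = 0.35
R3 (z=14.0): secure=0.65 → w = 0.65
R4 (z=-14.5): low=0.65, good=0.57; AND[min(a, b)] → w = 0.57
R5 (z=-8.0): ¬moderate=1−0.60=0.40, unstable=0.17; AND[min(a, b)] → w = 0.17
Weighted average = (0.57·-9.4 + 0.35·18.0 + 0.65·14.0 + 0.57·-14.5 + 0.17·-8.0) / (0.57 + 0.35 + 0.65 + 0.57 + 0.17)
  = 0.4170 / 2.3100 = 0.18

0.18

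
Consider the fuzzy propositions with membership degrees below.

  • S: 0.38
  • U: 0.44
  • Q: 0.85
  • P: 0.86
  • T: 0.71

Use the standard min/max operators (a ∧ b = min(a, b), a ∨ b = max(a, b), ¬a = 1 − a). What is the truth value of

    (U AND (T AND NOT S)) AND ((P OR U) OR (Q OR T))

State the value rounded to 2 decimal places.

NOT S = 1 − 0.38 = 0.62
T AND NOT S = min(a, b) on (0.71, 0.62) = 0.62
U AND (T AND NOT S) = min(a, b) on (0.44, 0.62) = 0.44
P OR U = max(a, b) on (0.86, 0.44) = 0.86
Q OR T = max(a, b) on (0.85, 0.71) = 0.85
(P OR U) OR (Q OR T) = max(a, b) on (0.86, 0.85) = 0.86
(U AND (T AND NOT S)) AND ((P OR U) OR (Q OR T)) = min(a, b) on (0.44, 0.86) = 0.44

0.44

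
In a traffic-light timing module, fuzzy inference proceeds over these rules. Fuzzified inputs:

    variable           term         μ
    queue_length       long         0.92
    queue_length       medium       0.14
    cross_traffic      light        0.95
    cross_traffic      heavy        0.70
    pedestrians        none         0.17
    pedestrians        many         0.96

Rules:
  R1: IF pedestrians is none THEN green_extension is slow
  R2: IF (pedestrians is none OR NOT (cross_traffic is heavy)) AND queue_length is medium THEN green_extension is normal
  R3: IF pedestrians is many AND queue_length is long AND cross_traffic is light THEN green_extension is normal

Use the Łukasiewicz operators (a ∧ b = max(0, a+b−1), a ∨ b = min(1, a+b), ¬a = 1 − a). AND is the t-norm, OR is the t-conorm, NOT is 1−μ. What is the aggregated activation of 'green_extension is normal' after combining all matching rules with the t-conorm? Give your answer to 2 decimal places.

0.83

R1: none=0.17 → w = 0.17
R2: (none=0.17 OR ¬heavy=1−0.70=0.30) = 0.47; AND[max(0, a+b−1)] with medium=0.14 → w = 0.00
R3: many=0.96, long=0.92, light=0.95; AND[max(0, a+b−1)] → w = 0.83
Rules with consequent 'normal': {R2, R3} → strengths 0.00, 0.83
Aggregate via t-conorm [min(1, a+b)]: 0.83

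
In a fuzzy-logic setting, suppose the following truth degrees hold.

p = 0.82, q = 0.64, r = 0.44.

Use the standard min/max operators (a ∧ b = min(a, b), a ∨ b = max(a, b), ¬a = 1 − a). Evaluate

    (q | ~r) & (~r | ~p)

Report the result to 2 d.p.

~r = 1 − 0.44 = 0.56
q | ~r = max(a, b) on (0.64, 0.56) = 0.64
~r = 1 − 0.44 = 0.56
~p = 1 − 0.82 = 0.18
~r | ~p = max(a, b) on (0.56, 0.18) = 0.56
(q | ~r) & (~r | ~p) = min(a, b) on (0.64, 0.56) = 0.56

0.56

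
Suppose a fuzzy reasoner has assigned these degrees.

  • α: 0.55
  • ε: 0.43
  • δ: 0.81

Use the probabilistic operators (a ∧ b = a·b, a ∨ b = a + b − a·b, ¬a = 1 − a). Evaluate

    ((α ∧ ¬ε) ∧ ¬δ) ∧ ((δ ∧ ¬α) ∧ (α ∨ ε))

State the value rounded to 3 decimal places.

¬ε = 1 − 0.4300 = 0.5700
α ∧ ¬ε = a·b on (0.5500, 0.5700) = 0.3135
¬δ = 1 − 0.8100 = 0.1900
(α ∧ ¬ε) ∧ ¬δ = a·b on (0.3135, 0.1900) = 0.0596
¬α = 1 − 0.5500 = 0.4500
δ ∧ ¬α = a·b on (0.8100, 0.4500) = 0.3645
α ∨ ε = a + b − a·b on (0.5500, 0.4300) = 0.7435
(δ ∧ ¬α) ∧ (α ∨ ε) = a·b on (0.3645, 0.7435) = 0.2710
((α ∧ ¬ε) ∧ ¬δ) ∧ ((δ ∧ ¬α) ∧ (α ∨ ε)) = a·b on (0.0596, 0.2710) = 0.0161

0.016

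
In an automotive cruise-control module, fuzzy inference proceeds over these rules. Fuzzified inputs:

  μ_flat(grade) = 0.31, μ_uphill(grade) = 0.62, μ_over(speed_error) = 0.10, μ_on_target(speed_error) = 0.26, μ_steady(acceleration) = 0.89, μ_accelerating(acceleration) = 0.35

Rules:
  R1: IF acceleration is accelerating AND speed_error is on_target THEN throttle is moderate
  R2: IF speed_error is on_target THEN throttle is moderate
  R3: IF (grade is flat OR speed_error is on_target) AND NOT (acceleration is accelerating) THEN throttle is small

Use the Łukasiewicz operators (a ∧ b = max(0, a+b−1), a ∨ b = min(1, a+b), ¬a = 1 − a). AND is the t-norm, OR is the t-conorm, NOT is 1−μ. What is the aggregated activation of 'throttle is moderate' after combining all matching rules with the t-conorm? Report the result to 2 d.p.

R1: accelerating=0.35, on_target=0.26; AND[max(0, a+b−1)] → w = 0.00
R2: on_target=0.26 → w = 0.26
R3: (flat=0.31 OR on_target=0.26) = 0.57; AND[max(0, a+b−1)] with ¬accelerating=1−0.35=0.65 → w = 0.22
Rules with consequent 'moderate': {R1, R2} → strengths 0.00, 0.26
Aggregate via t-conorm [min(1, a+b)]: 0.26

0.26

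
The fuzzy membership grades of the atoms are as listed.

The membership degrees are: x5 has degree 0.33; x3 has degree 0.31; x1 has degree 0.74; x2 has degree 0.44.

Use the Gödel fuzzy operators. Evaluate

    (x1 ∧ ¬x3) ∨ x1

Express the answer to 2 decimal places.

¬x3 = 1 − 0.31 = 0.69
x1 ∧ ¬x3 = min(a, b) on (0.74, 0.69) = 0.69
(x1 ∧ ¬x3) ∨ x1 = max(a, b) on (0.69, 0.74) = 0.74

0.74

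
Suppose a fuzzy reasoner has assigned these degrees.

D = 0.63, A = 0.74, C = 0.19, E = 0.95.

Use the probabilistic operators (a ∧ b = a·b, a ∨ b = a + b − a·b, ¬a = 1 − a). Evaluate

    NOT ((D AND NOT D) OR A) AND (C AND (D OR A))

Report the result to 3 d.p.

0.034

NOT D = 1 − 0.6300 = 0.3700
D AND NOT D = a·b on (0.6300, 0.3700) = 0.2331
(D AND NOT D) OR A = a + b − a·b on (0.2331, 0.7400) = 0.8006
NOT ((D AND NOT D) OR A) = 1 − 0.8006 = 0.1994
D OR A = a + b − a·b on (0.6300, 0.7400) = 0.9038
C AND (D OR A) = a·b on (0.1900, 0.9038) = 0.1717
NOT ((D AND NOT D) OR A) AND (C AND (D OR A)) = a·b on (0.1994, 0.1717) = 0.0342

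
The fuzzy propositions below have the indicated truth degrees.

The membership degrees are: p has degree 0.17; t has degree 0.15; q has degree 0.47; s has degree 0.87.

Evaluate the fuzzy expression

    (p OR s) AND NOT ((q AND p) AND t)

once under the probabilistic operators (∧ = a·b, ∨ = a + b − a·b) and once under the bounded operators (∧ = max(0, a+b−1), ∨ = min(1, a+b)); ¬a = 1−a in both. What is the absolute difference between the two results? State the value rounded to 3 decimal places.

Under probabilistic:
  p OR s = a + b − a·b on (0.1700, 0.8700) = 0.8921
  q AND p = a·b on (0.4700, 0.1700) = 0.0799
  (q AND p) AND t = a·b on (0.0799, 0.1500) = 0.0120
  NOT ((q AND p) AND t) = 1 − 0.0120 = 0.9880
  (p OR s) AND NOT ((q AND p) AND t) = a·b on (0.8921, 0.9880) = 0.8814
  → value = 0.8814
Under bounded:
  p OR s = min(1, a+b) on (0.17, 0.87) = 1.00
  q AND p = max(0, a+b−1) on (0.47, 0.17) = 0.00
  (q AND p) AND t = max(0, a+b−1) on (0.00, 0.15) = 0.00
  NOT ((q AND p) AND t) = 1 − 0.00 = 1.00
  (p OR s) AND NOT ((q AND p) AND t) = max(0, a+b−1) on (1.00, 1.00) = 1.00
  → value = 1.0000
|0.8814 − 1.0000| = 0.119

0.119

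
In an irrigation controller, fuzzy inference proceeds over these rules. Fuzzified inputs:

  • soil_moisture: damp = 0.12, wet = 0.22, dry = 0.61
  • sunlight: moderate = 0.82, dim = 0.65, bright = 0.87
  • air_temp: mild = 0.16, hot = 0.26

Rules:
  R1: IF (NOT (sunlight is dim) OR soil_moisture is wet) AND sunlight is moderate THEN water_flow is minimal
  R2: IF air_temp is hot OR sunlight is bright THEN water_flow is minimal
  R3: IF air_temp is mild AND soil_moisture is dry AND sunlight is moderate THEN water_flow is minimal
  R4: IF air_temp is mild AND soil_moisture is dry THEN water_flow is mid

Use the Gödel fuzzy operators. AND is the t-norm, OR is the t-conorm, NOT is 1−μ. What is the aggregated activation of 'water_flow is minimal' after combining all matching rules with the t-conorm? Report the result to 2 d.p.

R1: (¬dim=1−0.65=0.35 OR wet=0.22) = 0.35; AND[min(a, b)] with moderate=0.82 → w = 0.35
R2: hot=0.26, bright=0.87; OR[max(a, b)] → w = 0.87
R3: mild=0.16, dry=0.61, moderate=0.82; AND[min(a, b)] → w = 0.16
R4: mild=0.16, dry=0.61; AND[min(a, b)] → w = 0.16
Rules with consequent 'minimal': {R1, R2, R3} → strengths 0.35, 0.87, 0.16
Aggregate via t-conorm [max(a, b)]: 0.87

0.87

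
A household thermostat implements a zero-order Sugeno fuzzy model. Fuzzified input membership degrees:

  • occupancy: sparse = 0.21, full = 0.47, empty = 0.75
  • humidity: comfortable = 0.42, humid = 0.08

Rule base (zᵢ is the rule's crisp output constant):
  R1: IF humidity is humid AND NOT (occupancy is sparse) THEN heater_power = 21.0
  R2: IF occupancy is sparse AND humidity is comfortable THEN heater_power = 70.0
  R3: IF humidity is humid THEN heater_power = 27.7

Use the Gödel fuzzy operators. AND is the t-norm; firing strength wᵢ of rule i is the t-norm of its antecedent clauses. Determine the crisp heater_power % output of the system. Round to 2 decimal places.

R1 (z=21.0): humid=0.08, ¬sparse=1−0.21=0.79; AND[min(a, b)] → w = 0.08
R2 (z=70.0): sparse=0.21, comfortable=0.42; AND[min(a, b)] → w = 0.21
R3 (z=27.7): humid=0.08 → w = 0.08
Weighted average = (0.08·21.0 + 0.21·70.0 + 0.08·27.7) / (0.08 + 0.21 + 0.08)
  = 18.5960 / 0.3700 = 50.26

50.26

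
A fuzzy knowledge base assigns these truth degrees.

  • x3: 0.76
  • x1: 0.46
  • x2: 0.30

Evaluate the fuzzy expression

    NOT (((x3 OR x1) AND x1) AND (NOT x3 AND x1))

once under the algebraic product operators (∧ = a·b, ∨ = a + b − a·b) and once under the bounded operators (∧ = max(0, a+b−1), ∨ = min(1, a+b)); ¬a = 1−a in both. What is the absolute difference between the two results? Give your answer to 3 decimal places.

0.044

Under algebraic product:
  x3 OR x1 = a + b − a·b on (0.7600, 0.4600) = 0.8704
  (x3 OR x1) AND x1 = a·b on (0.8704, 0.4600) = 0.4004
  NOT x3 = 1 − 0.7600 = 0.2400
  NOT x3 AND x1 = a·b on (0.2400, 0.4600) = 0.1104
  ((x3 OR x1) AND x1) AND (NOT x3 AND x1) = a·b on (0.4004, 0.1104) = 0.0442
  NOT (((x3 OR x1) AND x1) AND (NOT x3 AND x1)) = 1 − 0.0442 = 0.9558
  → value = 0.9558
Under bounded:
  x3 OR x1 = min(1, a+b) on (0.76, 0.46) = 1.00
  (x3 OR x1) AND x1 = max(0, a+b−1) on (1.00, 0.46) = 0.46
  NOT x3 = 1 − 0.76 = 0.24
  NOT x3 AND x1 = max(0, a+b−1) on (0.24, 0.46) = 0.00
  ((x3 OR x1) AND x1) AND (NOT x3 AND x1) = max(0, a+b−1) on (0.46, 0.00) = 0.00
  NOT (((x3 OR x1) AND x1) AND (NOT x3 AND x1)) = 1 − 0.00 = 1.00
  → value = 1.0000
|0.9558 − 1.0000| = 0.044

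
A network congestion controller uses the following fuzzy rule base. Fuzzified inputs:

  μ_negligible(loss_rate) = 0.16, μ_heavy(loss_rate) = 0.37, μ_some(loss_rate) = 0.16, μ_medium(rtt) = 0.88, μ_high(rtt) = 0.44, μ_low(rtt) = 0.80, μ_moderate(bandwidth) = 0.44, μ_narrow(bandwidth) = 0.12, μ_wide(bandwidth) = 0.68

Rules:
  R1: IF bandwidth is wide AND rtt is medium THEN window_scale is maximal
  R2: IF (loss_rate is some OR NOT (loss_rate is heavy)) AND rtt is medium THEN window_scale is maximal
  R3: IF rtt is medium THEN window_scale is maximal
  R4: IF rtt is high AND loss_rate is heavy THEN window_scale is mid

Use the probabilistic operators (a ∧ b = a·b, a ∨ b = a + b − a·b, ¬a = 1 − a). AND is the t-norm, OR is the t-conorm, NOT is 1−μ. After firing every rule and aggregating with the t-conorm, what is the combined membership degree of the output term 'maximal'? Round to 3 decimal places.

0.981

R1: wide=0.68, medium=0.88; AND[a·b] → w = 0.5984
R2: (some=0.16 OR ¬heavy=1−0.37=0.63) = 0.6892; AND[a·b] with medium=0.88 → w = 0.6065
R3: medium=0.88 → w = 0.8800
R4: high=0.44, heavy=0.37; AND[a·b] → w = 0.1628
Rules with consequent 'maximal': {R1, R2, R3} → strengths 0.5984, 0.6065, 0.8800
Aggregate via t-conorm [a + b − a·b]: 0.9810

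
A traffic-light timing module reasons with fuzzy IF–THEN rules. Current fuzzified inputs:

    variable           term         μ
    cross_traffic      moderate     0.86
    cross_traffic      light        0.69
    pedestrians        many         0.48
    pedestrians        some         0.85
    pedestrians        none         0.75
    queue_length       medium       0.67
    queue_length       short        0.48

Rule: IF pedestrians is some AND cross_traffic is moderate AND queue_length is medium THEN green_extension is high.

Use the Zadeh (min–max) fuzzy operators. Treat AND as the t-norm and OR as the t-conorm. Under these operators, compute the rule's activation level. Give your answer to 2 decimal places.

firing strength: some=0.85, moderate=0.86, medium=0.67; AND[min(a, b)] → w = 0.67

0.67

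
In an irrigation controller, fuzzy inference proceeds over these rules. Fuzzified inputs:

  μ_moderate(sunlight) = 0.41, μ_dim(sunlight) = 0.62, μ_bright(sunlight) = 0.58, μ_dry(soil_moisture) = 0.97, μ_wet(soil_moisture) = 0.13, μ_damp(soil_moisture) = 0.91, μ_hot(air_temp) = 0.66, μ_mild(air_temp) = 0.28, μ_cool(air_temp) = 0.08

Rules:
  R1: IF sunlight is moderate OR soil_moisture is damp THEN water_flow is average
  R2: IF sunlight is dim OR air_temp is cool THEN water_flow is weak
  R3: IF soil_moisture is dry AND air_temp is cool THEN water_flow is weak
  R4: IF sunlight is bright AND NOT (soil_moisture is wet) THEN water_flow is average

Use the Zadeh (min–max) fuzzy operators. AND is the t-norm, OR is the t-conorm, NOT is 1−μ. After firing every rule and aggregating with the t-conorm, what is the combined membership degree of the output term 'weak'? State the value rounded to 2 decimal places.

R1: moderate=0.41, damp=0.91; OR[max(a, b)] → w = 0.91
R2: dim=0.62, cool=0.08; OR[max(a, b)] → w = 0.62
R3: dry=0.97, cool=0.08; AND[min(a, b)] → w = 0.08
R4: bright=0.58, ¬wet=1−0.13=0.87; AND[min(a, b)] → w = 0.58
Rules with consequent 'weak': {R2, R3} → strengths 0.62, 0.08
Aggregate via t-conorm [max(a, b)]: 0.62

0.62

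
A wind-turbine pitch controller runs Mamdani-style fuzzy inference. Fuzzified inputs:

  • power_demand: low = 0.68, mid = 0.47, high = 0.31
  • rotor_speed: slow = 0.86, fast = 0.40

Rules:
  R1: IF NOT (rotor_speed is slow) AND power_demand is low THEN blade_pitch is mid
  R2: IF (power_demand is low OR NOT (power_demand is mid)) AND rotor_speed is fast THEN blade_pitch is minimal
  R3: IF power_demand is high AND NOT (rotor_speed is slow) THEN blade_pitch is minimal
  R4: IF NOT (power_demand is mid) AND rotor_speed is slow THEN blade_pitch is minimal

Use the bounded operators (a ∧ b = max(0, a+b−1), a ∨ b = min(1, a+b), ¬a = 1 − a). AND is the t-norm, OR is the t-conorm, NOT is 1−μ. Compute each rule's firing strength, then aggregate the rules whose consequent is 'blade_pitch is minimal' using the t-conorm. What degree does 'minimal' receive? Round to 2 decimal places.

R1: ¬slow=1−0.86=0.14, low=0.68; AND[max(0, a+b−1)] → w = 0.00
R2: (low=0.68 OR ¬mid=1−0.47=0.53) = 1.00; AND[max(0, a+b−1)] with fast=0.40 → w = 0.40
R3: high=0.31, ¬slow=1−0.86=0.14; AND[max(0, a+b−1)] → w = 0.00
R4: ¬mid=1−0.47=0.53, slow=0.86; AND[max(0, a+b−1)] → w = 0.39
Rules with consequent 'minimal': {R2, R3, R4} → strengths 0.40, 0.00, 0.39
Aggregate via t-conorm [min(1, a+b)]: 0.79

0.79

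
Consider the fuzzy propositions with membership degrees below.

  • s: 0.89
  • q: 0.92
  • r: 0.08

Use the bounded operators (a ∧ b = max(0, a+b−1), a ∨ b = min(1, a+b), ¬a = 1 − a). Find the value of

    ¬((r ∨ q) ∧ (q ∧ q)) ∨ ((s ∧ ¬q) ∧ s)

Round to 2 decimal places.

r ∨ q = min(1, a+b) on (0.08, 0.92) = 1.00
q ∧ q = max(0, a+b−1) on (0.92, 0.92) = 0.84
(r ∨ q) ∧ (q ∧ q) = max(0, a+b−1) on (1.00, 0.84) = 0.84
¬((r ∨ q) ∧ (q ∧ q)) = 1 − 0.84 = 0.16
¬q = 1 − 0.92 = 0.08
s ∧ ¬q = max(0, a+b−1) on (0.89, 0.08) = 0.00
(s ∧ ¬q) ∧ s = max(0, a+b−1) on (0.00, 0.89) = 0.00
¬((r ∨ q) ∧ (q ∧ q)) ∨ ((s ∧ ¬q) ∧ s) = min(1, a+b) on (0.16, 0.00) = 0.16

0.16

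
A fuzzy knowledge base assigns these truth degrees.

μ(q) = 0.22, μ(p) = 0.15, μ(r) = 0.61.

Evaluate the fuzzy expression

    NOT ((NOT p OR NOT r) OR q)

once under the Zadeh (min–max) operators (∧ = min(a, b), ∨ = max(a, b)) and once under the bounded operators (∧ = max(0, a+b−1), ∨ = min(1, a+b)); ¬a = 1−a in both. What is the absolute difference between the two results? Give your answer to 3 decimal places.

Under Zadeh (min–max):
  NOT p = 1 − 0.15 = 0.85
  NOT r = 1 − 0.61 = 0.39
  NOT p OR NOT r = max(a, b) on (0.85, 0.39) = 0.85
  (NOT p OR NOT r) OR q = max(a, b) on (0.85, 0.22) = 0.85
  NOT ((NOT p OR NOT r) OR q) = 1 − 0.85 = 0.15
  → value = 0.1500
Under bounded:
  NOT p = 1 − 0.15 = 0.85
  NOT r = 1 − 0.61 = 0.39
  NOT p OR NOT r = min(1, a+b) on (0.85, 0.39) = 1.00
  (NOT p OR NOT r) OR q = min(1, a+b) on (1.00, 0.22) = 1.00
  NOT ((NOT p OR NOT r) OR q) = 1 − 1.00 = 0.00
  → value = 0.0000
|0.1500 − 0.0000| = 0.150

0.150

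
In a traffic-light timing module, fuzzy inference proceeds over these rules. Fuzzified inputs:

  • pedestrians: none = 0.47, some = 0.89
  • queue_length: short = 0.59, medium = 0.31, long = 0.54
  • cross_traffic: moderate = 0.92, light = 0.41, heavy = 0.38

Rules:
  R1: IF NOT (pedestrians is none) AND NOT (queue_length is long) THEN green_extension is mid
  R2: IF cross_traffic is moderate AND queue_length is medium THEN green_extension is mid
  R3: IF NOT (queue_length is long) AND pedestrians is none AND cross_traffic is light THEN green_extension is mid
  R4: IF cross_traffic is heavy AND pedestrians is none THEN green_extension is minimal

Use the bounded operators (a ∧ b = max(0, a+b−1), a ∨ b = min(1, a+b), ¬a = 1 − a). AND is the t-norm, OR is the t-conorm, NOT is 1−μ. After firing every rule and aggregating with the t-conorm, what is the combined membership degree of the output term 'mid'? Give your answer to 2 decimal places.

R1: ¬none=1−0.47=0.53, ¬long=1−0.54=0.46; AND[max(0, a+b−1)] → w = 0.00
R2: moderate=0.92, medium=0.31; AND[max(0, a+b−1)] → w = 0.23
R3: ¬long=1−0.54=0.46, none=0.47, light=0.41; AND[max(0, a+b−1)] → w = 0.00
R4: heavy=0.38, none=0.47; AND[max(0, a+b−1)] → w = 0.00
Rules with consequent 'mid': {R1, R2, R3} → strengths 0.00, 0.23, 0.00
Aggregate via t-conorm [min(1, a+b)]: 0.23

0.23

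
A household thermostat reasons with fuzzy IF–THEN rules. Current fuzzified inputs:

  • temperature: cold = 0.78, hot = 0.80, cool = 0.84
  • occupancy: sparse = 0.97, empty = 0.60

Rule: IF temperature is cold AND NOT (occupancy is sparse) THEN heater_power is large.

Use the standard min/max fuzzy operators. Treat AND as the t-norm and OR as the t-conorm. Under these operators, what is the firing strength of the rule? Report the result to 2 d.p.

firing strength: cold=0.78, ¬sparse=1−0.97=0.03; AND[min(a, b)] → w = 0.03

0.03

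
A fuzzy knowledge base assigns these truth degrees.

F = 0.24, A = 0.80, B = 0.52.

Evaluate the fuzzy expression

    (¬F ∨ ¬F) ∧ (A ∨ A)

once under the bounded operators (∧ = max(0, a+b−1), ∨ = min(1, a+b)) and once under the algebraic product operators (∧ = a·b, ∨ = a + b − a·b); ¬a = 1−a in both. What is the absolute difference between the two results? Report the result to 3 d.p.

0.095

Under bounded:
  ¬F = 1 − 0.24 = 0.76
  ¬F = 1 − 0.24 = 0.76
  ¬F ∨ ¬F = min(1, a+b) on (0.76, 0.76) = 1.00
  A ∨ A = min(1, a+b) on (0.80, 0.80) = 1.00
  (¬F ∨ ¬F) ∧ (A ∨ A) = max(0, a+b−1) on (1.00, 1.00) = 1.00
  → value = 1.0000
Under algebraic product:
  ¬F = 1 − 0.2400 = 0.7600
  ¬F = 1 − 0.2400 = 0.7600
  ¬F ∨ ¬F = a + b − a·b on (0.7600, 0.7600) = 0.9424
  A ∨ A = a + b − a·b on (0.8000, 0.8000) = 0.9600
  (¬F ∨ ¬F) ∧ (A ∨ A) = a·b on (0.9424, 0.9600) = 0.9047
  → value = 0.9047
|1.0000 − 0.9047| = 0.095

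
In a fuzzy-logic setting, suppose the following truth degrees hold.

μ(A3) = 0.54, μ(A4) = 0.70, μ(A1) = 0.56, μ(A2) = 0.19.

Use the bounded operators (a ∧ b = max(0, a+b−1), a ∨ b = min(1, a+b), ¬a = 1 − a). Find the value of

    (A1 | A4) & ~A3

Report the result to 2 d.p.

A1 | A4 = min(1, a+b) on (0.56, 0.70) = 1.00
~A3 = 1 − 0.54 = 0.46
(A1 | A4) & ~A3 = max(0, a+b−1) on (1.00, 0.46) = 0.46

0.46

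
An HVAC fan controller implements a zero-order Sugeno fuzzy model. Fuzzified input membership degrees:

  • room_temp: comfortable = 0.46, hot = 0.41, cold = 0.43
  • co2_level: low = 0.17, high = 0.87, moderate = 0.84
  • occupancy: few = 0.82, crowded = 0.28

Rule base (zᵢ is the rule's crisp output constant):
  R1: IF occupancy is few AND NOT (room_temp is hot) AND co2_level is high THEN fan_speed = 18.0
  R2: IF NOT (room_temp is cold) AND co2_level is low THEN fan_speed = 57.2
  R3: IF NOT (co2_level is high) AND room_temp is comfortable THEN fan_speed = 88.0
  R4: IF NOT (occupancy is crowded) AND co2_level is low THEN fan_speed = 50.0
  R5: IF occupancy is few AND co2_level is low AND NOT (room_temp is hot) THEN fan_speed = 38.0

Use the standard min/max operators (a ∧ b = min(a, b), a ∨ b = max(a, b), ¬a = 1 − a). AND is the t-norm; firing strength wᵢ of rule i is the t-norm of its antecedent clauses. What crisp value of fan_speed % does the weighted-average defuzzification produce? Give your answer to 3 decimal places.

38.003

R1 (z=18.0): few=0.82, ¬hot=1−0.41=0.59, high=0.87; AND[min(a, b)] → w = 0.59
R2 (z=57.2): ¬cold=1−0.43=0.57, low=0.17; AND[min(a, b)] → w = 0.17
R3 (z=88.0): ¬high=1−0.87=0.13, comfortable=0.46; AND[min(a, b)] → w = 0.13
R4 (z=50.0): ¬crowded=1−0.28=0.72, low=0.17; AND[min(a, b)] → w = 0.17
R5 (z=38.0): few=0.82, low=0.17, ¬hot=1−0.41=0.59; AND[min(a, b)] → w = 0.17
Weighted average = (0.59·18.0 + 0.17·57.2 + 0.13·88.0 + 0.17·50.0 + 0.17·38.0) / (0.59 + 0.17 + 0.13 + 0.17 + 0.17)
  = 46.7440 / 1.2300 = 38.003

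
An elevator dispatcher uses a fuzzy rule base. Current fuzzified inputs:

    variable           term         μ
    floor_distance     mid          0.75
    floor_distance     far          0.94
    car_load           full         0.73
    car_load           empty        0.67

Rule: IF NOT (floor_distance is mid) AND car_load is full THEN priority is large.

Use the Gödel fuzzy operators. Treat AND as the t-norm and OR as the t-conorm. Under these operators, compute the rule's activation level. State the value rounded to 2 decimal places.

0.25

firing strength: ¬mid=1−0.75=0.25, full=0.73; AND[min(a, b)] → w = 0.25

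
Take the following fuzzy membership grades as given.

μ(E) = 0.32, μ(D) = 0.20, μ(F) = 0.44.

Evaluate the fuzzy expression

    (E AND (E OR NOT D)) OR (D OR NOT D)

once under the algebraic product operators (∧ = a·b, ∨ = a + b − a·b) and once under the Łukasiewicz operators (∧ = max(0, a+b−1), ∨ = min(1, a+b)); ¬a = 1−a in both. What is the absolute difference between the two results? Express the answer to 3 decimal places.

0.116

Under algebraic product:
  NOT D = 1 − 0.2000 = 0.8000
  E OR NOT D = a + b − a·b on (0.3200, 0.8000) = 0.8640
  E AND (E OR NOT D) = a·b on (0.3200, 0.8640) = 0.2765
  NOT D = 1 − 0.2000 = 0.8000
  D OR NOT D = a + b − a·b on (0.2000, 0.8000) = 0.8400
  (E AND (E OR NOT D)) OR (D OR NOT D) = a + b − a·b on (0.2765, 0.8400) = 0.8842
  → value = 0.8842
Under Łukasiewicz:
  NOT D = 1 − 0.20 = 0.80
  E OR NOT D = min(1, a+b) on (0.32, 0.80) = 1.00
  E AND (E OR NOT D) = max(0, a+b−1) on (0.32, 1.00) = 0.32
  NOT D = 1 − 0.20 = 0.80
  D OR NOT D = min(1, a+b) on (0.20, 0.80) = 1.00
  (E AND (E OR NOT D)) OR (D OR NOT D) = min(1, a+b) on (0.32, 1.00) = 1.00
  → value = 1.0000
|0.8842 − 1.0000| = 0.116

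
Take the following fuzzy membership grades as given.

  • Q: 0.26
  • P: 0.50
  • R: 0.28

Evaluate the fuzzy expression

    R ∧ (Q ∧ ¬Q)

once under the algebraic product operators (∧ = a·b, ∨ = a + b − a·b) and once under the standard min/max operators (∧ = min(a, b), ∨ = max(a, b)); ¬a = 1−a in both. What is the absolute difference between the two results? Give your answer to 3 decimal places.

0.206

Under algebraic product:
  ¬Q = 1 − 0.2600 = 0.7400
  Q ∧ ¬Q = a·b on (0.2600, 0.7400) = 0.1924
  R ∧ (Q ∧ ¬Q) = a·b on (0.2800, 0.1924) = 0.0539
  → value = 0.0539
Under standard min/max:
  ¬Q = 1 − 0.26 = 0.74
  Q ∧ ¬Q = min(a, b) on (0.26, 0.74) = 0.26
  R ∧ (Q ∧ ¬Q) = min(a, b) on (0.28, 0.26) = 0.26
  → value = 0.2600
|0.0539 − 0.2600| = 0.206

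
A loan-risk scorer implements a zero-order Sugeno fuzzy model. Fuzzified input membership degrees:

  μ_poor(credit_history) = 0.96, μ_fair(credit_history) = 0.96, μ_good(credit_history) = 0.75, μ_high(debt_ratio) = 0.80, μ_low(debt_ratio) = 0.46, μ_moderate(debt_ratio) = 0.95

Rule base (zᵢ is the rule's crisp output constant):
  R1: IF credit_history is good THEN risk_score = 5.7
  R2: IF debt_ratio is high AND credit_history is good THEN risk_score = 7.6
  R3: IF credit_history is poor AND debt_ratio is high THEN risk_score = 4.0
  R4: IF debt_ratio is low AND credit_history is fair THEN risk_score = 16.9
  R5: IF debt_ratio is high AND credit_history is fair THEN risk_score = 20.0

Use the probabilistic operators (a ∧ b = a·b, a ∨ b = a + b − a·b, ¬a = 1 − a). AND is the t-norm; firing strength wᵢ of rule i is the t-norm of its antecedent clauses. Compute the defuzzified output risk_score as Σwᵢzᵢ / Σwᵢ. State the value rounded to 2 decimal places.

10.44

R1 (z=5.7): good=0.75 → w = 0.7500
R2 (z=7.6): high=0.80, good=0.75; AND[a·b] → w = 0.6000
R3 (z=4.0): poor=0.96, high=0.80; AND[a·b] → w = 0.7680
R4 (z=16.9): low=0.46, fair=0.96; AND[a·b] → w = 0.4416
R5 (z=20.0): high=0.80, fair=0.96; AND[a·b] → w = 0.7680
Weighted average = (0.7500·5.7 + 0.6000·7.6 + 0.7680·4.0 + 0.4416·16.9 + 0.7680·20.0) / (0.7500 + 0.6000 + 0.7680 + 0.4416 + 0.7680)
  = 34.7300 / 3.3276 = 10.44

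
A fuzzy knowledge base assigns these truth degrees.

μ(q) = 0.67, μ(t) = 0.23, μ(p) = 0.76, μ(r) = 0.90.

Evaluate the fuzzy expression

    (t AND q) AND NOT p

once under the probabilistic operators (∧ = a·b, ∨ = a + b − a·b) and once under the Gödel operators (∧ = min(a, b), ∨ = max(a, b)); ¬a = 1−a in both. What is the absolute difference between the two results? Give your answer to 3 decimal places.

0.193

Under probabilistic:
  t AND q = a·b on (0.2300, 0.6700) = 0.1541
  NOT p = 1 − 0.7600 = 0.2400
  (t AND q) AND NOT p = a·b on (0.1541, 0.2400) = 0.0370
  → value = 0.0370
Under Gödel:
  t AND q = min(a, b) on (0.23, 0.67) = 0.23
  NOT p = 1 − 0.76 = 0.24
  (t AND q) AND NOT p = min(a, b) on (0.23, 0.24) = 0.23
  → value = 0.2300
|0.0370 − 0.2300| = 0.193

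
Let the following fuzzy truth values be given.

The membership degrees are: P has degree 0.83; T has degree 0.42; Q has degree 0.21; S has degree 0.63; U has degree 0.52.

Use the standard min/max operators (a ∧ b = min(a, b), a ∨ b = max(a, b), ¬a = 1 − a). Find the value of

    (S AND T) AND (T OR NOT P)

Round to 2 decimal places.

0.42

S AND T = min(a, b) on (0.63, 0.42) = 0.42
NOT P = 1 − 0.83 = 0.17
T OR NOT P = max(a, b) on (0.42, 0.17) = 0.42
(S AND T) AND (T OR NOT P) = min(a, b) on (0.42, 0.42) = 0.42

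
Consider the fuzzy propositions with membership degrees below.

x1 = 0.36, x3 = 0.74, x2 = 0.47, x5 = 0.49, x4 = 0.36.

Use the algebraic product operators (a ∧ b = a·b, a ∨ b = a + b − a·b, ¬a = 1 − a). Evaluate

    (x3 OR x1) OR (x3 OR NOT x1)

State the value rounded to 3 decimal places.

0.984

x3 OR x1 = a + b − a·b on (0.7400, 0.3600) = 0.8336
NOT x1 = 1 − 0.3600 = 0.6400
x3 OR NOT x1 = a + b − a·b on (0.7400, 0.6400) = 0.9064
(x3 OR x1) OR (x3 OR NOT x1) = a + b − a·b on (0.8336, 0.9064) = 0.9844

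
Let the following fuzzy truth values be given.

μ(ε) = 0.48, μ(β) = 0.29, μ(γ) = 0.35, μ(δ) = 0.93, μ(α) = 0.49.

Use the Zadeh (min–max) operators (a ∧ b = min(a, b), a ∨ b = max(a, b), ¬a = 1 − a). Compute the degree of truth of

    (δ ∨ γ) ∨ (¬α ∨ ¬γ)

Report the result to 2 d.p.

δ ∨ γ = max(a, b) on (0.93, 0.35) = 0.93
¬α = 1 − 0.49 = 0.51
¬γ = 1 − 0.35 = 0.65
¬α ∨ ¬γ = max(a, b) on (0.51, 0.65) = 0.65
(δ ∨ γ) ∨ (¬α ∨ ¬γ) = max(a, b) on (0.93, 0.65) = 0.93

0.93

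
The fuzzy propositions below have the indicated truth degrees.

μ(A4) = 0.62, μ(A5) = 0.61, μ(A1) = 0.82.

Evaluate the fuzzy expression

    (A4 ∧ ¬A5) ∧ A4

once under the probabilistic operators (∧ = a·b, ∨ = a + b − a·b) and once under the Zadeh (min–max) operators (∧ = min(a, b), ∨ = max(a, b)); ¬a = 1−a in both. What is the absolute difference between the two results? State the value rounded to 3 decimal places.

0.240

Under probabilistic:
  ¬A5 = 1 − 0.6100 = 0.3900
  A4 ∧ ¬A5 = a·b on (0.6200, 0.3900) = 0.2418
  (A4 ∧ ¬A5) ∧ A4 = a·b on (0.2418, 0.6200) = 0.1499
  → value = 0.1499
Under Zadeh (min–max):
  ¬A5 = 1 − 0.61 = 0.39
  A4 ∧ ¬A5 = min(a, b) on (0.62, 0.39) = 0.39
  (A4 ∧ ¬A5) ∧ A4 = min(a, b) on (0.39, 0.62) = 0.39
  → value = 0.3900
|0.1499 − 0.3900| = 0.240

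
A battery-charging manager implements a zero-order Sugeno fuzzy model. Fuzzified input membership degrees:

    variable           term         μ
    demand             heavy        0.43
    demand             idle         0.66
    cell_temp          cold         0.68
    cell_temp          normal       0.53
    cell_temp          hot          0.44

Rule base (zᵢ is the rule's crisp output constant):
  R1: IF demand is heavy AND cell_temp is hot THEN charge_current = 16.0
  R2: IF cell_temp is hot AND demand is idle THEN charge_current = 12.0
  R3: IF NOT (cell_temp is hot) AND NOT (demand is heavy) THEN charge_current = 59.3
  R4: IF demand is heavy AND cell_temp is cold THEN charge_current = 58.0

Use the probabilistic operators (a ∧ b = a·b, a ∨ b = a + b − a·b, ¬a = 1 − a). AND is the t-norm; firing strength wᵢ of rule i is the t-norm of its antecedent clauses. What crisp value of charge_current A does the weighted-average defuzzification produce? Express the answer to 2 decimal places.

38.86

R1 (z=16.0): heavy=0.43, hot=0.44; AND[a·b] → w = 0.1892
R2 (z=12.0): hot=0.44, idle=0.66; AND[a·b] → w = 0.2904
R3 (z=59.3): ¬hot=1−0.44=0.56, ¬heavy=1−0.43=0.57; AND[a·b] → w = 0.3192
R4 (z=58.0): heavy=0.43, cold=0.68; AND[a·b] → w = 0.2924
Weighted average = (0.1892·16.0 + 0.2904·12.0 + 0.3192·59.3 + 0.2924·58.0) / (0.1892 + 0.2904 + 0.3192 + 0.2924)
  = 42.3998 / 1.0912 = 38.86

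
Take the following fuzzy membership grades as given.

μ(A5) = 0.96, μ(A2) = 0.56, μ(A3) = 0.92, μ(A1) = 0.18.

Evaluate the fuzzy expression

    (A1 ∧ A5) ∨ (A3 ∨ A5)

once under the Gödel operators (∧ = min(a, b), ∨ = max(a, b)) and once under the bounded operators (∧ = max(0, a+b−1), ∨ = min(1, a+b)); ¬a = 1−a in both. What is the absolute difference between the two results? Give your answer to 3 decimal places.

0.040

Under Gödel:
  A1 ∧ A5 = min(a, b) on (0.18, 0.96) = 0.18
  A3 ∨ A5 = max(a, b) on (0.92, 0.96) = 0.96
  (A1 ∧ A5) ∨ (A3 ∨ A5) = max(a, b) on (0.18, 0.96) = 0.96
  → value = 0.9600
Under bounded:
  A1 ∧ A5 = max(0, a+b−1) on (0.18, 0.96) = 0.14
  A3 ∨ A5 = min(1, a+b) on (0.92, 0.96) = 1.00
  (A1 ∧ A5) ∨ (A3 ∨ A5) = min(1, a+b) on (0.14, 1.00) = 1.00
  → value = 1.0000
|0.9600 − 1.0000| = 0.040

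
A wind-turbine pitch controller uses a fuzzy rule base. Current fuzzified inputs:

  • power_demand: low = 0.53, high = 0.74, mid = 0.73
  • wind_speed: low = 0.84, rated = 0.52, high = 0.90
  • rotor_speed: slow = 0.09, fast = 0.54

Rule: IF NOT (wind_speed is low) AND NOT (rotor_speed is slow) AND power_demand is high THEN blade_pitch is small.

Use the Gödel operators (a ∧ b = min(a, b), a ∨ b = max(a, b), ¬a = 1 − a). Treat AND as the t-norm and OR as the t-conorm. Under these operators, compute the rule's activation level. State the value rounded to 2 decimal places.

firing strength: ¬low=1−0.84=0.16, ¬slow=1−0.09=0.91, high=0.74; AND[min(a, b)] → w = 0.16

0.16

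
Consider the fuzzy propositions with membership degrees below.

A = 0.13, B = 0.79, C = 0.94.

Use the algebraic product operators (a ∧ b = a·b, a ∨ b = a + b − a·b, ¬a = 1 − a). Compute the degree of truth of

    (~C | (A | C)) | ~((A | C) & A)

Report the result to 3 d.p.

~C = 1 − 0.9400 = 0.0600
A | C = a + b − a·b on (0.1300, 0.9400) = 0.9478
~C | (A | C) = a + b − a·b on (0.0600, 0.9478) = 0.9509
A | C = a + b − a·b on (0.1300, 0.9400) = 0.9478
(A | C) & A = a·b on (0.9478, 0.1300) = 0.1232
~((A | C) & A) = 1 − 0.1232 = 0.8768
(~C | (A | C)) | ~((A | C) & A) = a + b − a·b on (0.9509, 0.8768) = 0.9940

0.994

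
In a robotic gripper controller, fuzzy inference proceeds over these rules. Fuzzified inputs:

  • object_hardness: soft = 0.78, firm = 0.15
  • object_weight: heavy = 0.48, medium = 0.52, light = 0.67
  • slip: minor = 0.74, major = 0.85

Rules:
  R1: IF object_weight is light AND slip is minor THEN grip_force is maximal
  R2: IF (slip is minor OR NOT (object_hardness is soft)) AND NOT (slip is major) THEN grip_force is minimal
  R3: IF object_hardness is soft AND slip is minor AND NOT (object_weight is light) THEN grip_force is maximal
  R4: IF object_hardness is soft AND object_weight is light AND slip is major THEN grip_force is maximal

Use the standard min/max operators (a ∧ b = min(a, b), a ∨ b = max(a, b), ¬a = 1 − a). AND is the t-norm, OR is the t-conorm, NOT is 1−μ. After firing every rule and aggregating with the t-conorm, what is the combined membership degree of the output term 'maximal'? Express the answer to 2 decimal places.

0.67

R1: light=0.67, minor=0.74; AND[min(a, b)] → w = 0.67
R2: (minor=0.74 OR ¬soft=1−0.78=0.22) = 0.74; AND[min(a, b)] with ¬major=1−0.85=0.15 → w = 0.15
R3: soft=0.78, minor=0.74, ¬light=1−0.67=0.33; AND[min(a, b)] → w = 0.33
R4: soft=0.78, light=0.67, major=0.85; AND[min(a, b)] → w = 0.67
Rules with consequent 'maximal': {R1, R3, R4} → strengths 0.67, 0.33, 0.67
Aggregate via t-conorm [max(a, b)]: 0.67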